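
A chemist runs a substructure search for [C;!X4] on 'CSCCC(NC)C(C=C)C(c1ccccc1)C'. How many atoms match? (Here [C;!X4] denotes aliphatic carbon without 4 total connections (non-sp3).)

The query [C;!X4] means: aliphatic carbon that does not have four total connections.
Check the 18 heavy atoms by environment: 8× C (X4) → no; 2× C (X3) → match; 1× S (X2) → no; 1× N (X3) → no; 6× c (aromatic, X3) → no.
That gives 2 matching atoms.

2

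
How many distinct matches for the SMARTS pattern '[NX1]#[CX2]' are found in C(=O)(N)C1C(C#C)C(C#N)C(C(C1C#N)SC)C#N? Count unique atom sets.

[NX1]#[CX2] is the SMARTS for a nitrile: a nitrogen triple-bonded to a two-connected carbon.
The molecule carries 3 separate instances of a nitrile (-C#N) meeting every constraint; each maps to a distinct set of atoms, giving 3 matches.

3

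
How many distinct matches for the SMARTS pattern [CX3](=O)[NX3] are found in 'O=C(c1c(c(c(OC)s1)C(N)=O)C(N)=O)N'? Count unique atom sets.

3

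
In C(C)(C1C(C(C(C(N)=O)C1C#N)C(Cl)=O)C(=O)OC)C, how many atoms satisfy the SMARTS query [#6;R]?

5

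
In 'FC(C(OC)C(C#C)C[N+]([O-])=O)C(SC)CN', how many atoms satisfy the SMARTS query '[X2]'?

4

The query [X2] means: any atom with exactly two total connections (bonds + H).
Check the 17 heavy atoms by environment: 8× C (X4) → no; 1× N (X3) → no; 1× S (X2) → match; 2× C (X2) → match; 1× N (charge +1, X3) → no; 1× O (charge -1, X1) → no; 1× O (X1) → no; 1× F (X1) → no; 1× O (X2) → match.
Summing the matching environments: 1 + 2 + 1 = 4 matching atoms.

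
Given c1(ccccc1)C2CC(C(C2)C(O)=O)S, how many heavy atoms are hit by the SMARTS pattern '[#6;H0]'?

2

Check the 15 heavy atoms by environment: 2× C (H2) → no; 3× C (H1) → no; 1× c (aromatic, H0) → match; 5× c (aromatic, H1) → no; 1× S (H1) → no; 1× C (H0) → match; 1× O (H0) → no; 1× O (H1) → no.
Summing the matching environments: 1 + 1 = 2 matching atoms.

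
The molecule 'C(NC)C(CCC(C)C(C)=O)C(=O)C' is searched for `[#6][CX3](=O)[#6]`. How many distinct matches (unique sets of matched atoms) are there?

[#6][CX3](=O)[#6] is the SMARTS for a ketone: a carbonyl carbon (no H) flanked by two carbons.
The molecule carries 2 separate instances of an acetyl/ketone group (-C(=O)CH3) meeting every constraint; each maps to a distinct set of atoms, giving 2 matches.

2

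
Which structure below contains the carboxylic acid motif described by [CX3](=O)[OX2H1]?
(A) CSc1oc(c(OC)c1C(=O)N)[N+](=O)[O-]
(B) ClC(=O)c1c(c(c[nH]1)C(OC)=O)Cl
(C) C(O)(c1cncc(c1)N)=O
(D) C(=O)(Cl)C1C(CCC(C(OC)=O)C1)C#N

C

[CX3](=O)[OX2H1] describes an sp2 carbon double-bonded to O and single-bonded to an -OH oxygen (a carboxylic acid).
(A) has a primary amide (-C(=O)NH2) but the carbonyl is bonded to N, not to an -OH oxygen.
(B) has an acyl chloride (-C(=O)Cl) but the carbonyl is bonded to Cl, not to an -OH oxygen.
(C) contains a carboxylic acid group (-C(=O)OH), which satisfies every atom and bond constraint.
(D) has an acyl chloride (-C(=O)Cl) but the carbonyl is bonded to Cl, not to an -OH oxygen.
So the answer is (C).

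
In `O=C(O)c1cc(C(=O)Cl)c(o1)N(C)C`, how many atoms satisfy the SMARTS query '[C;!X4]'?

2

The query [C;!X4] means: aliphatic carbon that does not have four total connections.
Check the 14 heavy atoms by environment: 1× o (aromatic, X2) → no; 4× c (aromatic, X3) → no; 1× N (X3) → no; 2× C (X4) → no; 2× C (X3) → match; 2× O (X1) → no; 1× O (X2) → no; 1× Cl (X1) → no.
That gives 2 matching atoms.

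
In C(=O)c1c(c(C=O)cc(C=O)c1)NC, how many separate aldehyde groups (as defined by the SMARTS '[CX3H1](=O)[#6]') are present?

3

[CX3H1](=O)[#6] is the SMARTS for an aldehyde: an sp2 carbon with one H, double-bonded to O and single-bonded to carbon.
The molecule carries 3 separate instances of an aldehyde (-CHO) meeting every constraint; each maps to a distinct set of atoms, giving 3 matches.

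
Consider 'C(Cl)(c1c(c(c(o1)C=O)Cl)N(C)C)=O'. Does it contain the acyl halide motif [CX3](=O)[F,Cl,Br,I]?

Yes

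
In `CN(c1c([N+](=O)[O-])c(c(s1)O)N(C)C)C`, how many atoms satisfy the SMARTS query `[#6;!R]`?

Check the 15 heavy atoms by environment: 1× s (aromatic, in 5-ring) → no; 4× c (aromatic, in 5-ring) → no; 2× O (acyclic) → no; 1× N (charge +1, acyclic) → no; 1× O (charge -1, acyclic) → no; 2× N (acyclic) → no; 4× C (acyclic) → match.
That gives 4 matching atoms.

4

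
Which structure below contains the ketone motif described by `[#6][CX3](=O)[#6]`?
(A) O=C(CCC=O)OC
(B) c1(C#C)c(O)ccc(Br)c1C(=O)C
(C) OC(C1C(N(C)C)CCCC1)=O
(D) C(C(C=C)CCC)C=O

[#6][CX3](=O)[#6] describes a carbonyl carbon (no H) flanked by two carbons (a ketone).
(A) has an aldehyde (-CHO) but the carbonyl carbon has H1, so it is not flanked by two carbons.
(B) contains an acetyl/ketone group (-C(=O)CH3), which satisfies every atom and bond constraint.
(C) has a carboxylic acid group (-C(=O)OH) but one neighbour of the carbonyl carbon is O, not C.
(D) has an aldehyde (-CHO) but the carbonyl carbon has H1, so it is not flanked by two carbons.
So the answer is (B).

B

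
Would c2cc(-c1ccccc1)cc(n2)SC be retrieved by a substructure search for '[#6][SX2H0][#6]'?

The pattern [#6][SX2H0][#6] describes an aliphatic sulfur bridging two carbons with no H on the sulfur — a thioether.
The molecule carries a methylthio ether (-SCH3), whose atoms satisfy every constraint of the query, so the pattern matches.

Yes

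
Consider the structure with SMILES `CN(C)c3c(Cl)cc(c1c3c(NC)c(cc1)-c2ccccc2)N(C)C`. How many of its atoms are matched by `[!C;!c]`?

4

The query [!C;!c] means: neither aliphatic nor aromatic carbon — same as [!#6].
Check the 25 heavy atoms by environment: 16× c (aromatic) → no; 1× Cl → match; 3× N → match; 5× C → no.
Summing the matching environments: 1 + 3 = 4 matching atoms.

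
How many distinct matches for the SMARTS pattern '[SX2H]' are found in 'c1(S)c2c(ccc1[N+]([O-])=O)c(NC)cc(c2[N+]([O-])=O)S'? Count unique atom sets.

2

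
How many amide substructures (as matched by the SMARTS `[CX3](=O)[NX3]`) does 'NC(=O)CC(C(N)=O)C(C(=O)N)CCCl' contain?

3

[CX3](=O)[NX3] is the SMARTS for an amide: a carbonyl carbon bonded to a trivalent nitrogen.
The molecule carries 3 separate instances of a primary amide (-C(=O)NH2) meeting every constraint; each maps to a distinct set of atoms, giving 3 matches.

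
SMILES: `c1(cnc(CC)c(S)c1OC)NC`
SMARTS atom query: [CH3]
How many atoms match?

Check the 13 heavy atoms by environment: 1× n (aromatic, H0) → no; 4× c (aromatic, H0) → no; 1× c (aromatic, H1) → no; 1× N (H1) → no; 3× C (H3) → match; 1× C (H2) → no; 1× S (H1) → no; 1× O (H0) → no.
That gives 3 matching atoms.

3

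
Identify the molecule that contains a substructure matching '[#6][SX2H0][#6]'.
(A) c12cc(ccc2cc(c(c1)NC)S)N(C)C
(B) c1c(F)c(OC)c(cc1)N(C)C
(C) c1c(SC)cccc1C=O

C

[#6][SX2H0][#6] describes an aliphatic sulfur bridging two carbons with no H on the sulfur (a thioether).
(A) has a thiol (-SH) but the sulfur has H1, not H0 bridging two carbons.
(B) has a methoxy ether (-OCH3) but the bridging atom is O, not S.
(C) contains a methylthio ether (-SCH3), which satisfies every atom and bond constraint.
So the answer is (C).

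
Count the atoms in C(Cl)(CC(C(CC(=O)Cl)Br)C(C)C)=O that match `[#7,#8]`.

2

The query [#7,#8] means: nitrogen or oxygen (comma = OR).
Check the 14 heavy atoms by environment: 9× C → no; 2× O → match; 2× Cl → no; 1× Br → no.
That gives 2 matching atoms.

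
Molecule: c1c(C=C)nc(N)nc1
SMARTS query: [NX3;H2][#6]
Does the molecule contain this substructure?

The pattern [NX3;H2][#6] describes a trivalent nitrogen with two H attached to carbon — a primary amine.
The molecule carries a primary amino group (-NH2), whose atoms satisfy every constraint of the query, so the pattern matches.

Yes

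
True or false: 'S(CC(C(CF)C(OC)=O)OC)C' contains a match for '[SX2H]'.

False

The pattern [SX2H] describes an aliphatic sulfur with two connections, one being H — a thiol.
The closest candidate here is a methylthio ether (-SCH3), but the sulfur has H0 (bonded to two carbons), not H1. No other fragment satisfies the full query, so there is no match.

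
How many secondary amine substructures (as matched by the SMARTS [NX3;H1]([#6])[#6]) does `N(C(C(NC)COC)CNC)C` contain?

3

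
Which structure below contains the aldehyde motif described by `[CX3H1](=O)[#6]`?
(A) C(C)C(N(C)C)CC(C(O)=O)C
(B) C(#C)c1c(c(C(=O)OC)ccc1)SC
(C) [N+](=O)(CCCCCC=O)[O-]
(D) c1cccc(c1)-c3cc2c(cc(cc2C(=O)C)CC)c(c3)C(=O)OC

C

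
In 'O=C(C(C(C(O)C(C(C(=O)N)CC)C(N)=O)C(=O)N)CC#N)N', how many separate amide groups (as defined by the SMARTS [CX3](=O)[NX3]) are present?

[CX3](=O)[NX3] is the SMARTS for an amide: a carbonyl carbon bonded to a trivalent nitrogen.
The molecule carries 4 separate instances of a primary amide (-C(=O)NH2) meeting every constraint; each maps to a distinct set of atoms, giving 4 matches.

4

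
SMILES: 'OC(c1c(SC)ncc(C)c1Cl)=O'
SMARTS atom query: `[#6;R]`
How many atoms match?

The query [#6;R] means: carbon that is part of a ring.
Check the 13 heavy atoms by environment: 1× n (aromatic, in 6-ring) → no; 5× c (aromatic, in 6-ring) → match; 1× S (acyclic) → no; 3× C (acyclic) → no; 1× Cl (acyclic) → no; 2× O (acyclic) → no.
That gives 5 matching atoms.

5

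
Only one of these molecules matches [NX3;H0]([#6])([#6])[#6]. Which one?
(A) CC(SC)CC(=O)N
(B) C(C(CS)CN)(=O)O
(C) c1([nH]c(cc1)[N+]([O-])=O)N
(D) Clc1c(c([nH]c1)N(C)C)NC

D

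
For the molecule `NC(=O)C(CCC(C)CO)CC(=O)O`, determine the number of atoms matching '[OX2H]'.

Check the 14 heavy atoms by environment: 4× C (H2, X4) → no; 2× C (H1, X4) → no; 2× O (H1, X2) → match; 2× C (H0, X3) → no; 2× O (H0, X1) → no; 1× N (H2, X3) → no; 1× C (H3, X4) → no.
That gives 2 matching atoms.

2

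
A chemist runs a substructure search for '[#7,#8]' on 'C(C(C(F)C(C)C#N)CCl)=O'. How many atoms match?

2

Check the 11 heavy atoms by environment: 7× C → no; 1× Cl → no; 1× N → match; 1× O → match; 1× F → no.
Summing the matching environments: 1 + 1 = 2 matching atoms.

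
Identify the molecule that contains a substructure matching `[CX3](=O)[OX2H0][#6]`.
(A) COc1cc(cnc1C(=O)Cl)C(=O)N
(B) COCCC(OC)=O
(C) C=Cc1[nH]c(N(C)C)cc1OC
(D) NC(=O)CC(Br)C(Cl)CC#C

B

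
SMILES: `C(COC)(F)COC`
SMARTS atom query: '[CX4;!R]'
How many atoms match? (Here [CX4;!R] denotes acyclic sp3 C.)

The query [CX4;!R] means: aliphatic carbon with four total connections, not in a ring.
Check the 8 heavy atoms by environment: 5× C (X4, acyclic) → match; 2× O (X2, acyclic) → no; 1× F (X1, acyclic) → no.
That gives 5 matching atoms.

5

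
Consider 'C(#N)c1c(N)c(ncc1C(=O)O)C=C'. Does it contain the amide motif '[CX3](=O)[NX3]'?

No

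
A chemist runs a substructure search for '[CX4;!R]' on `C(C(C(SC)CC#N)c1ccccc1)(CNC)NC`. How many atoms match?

8

The query [CX4;!R] means: aliphatic carbon with four total connections, not in a ring.
Check the 19 heavy atoms by environment: 8× C (X4, acyclic) → match; 1× C (X2, acyclic) → no; 1× N (X1, acyclic) → no; 2× N (X3, acyclic) → no; 6× c (aromatic, X3, in 6-ring) → no; 1× S (X2, acyclic) → no.
That gives 8 matching atoms.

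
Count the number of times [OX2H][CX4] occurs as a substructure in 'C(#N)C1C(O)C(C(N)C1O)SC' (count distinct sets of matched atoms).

2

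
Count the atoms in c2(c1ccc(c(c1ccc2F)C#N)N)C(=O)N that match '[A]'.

The query [A] means: A matches any aliphatic (non-aromatic) heavy atom.
Check the 17 heavy atoms by environment: 10× c (aromatic) → no; 1× F → match; 3× N → match; 2× C → match; 1× O → match.
Summing the matching environments: 1 + 3 + 2 + 1 = 7 matching atoms.

7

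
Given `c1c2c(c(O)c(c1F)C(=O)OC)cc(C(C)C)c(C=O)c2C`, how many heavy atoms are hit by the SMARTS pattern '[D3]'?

The query [D3] means: atom with exactly three heavy-atom neighbours.
Check the 22 heavy atoms by environment: 8× c (aromatic, D3) → match; 2× c (aromatic, D2) → no; 3× O (D1) → no; 1× F (D1) → no; 2× C (D3) → match; 1× O (D2) → no; 4× C (D1) → no; 1× C (D2) → no.
Summing the matching environments: 8 + 2 = 10 matching atoms.

10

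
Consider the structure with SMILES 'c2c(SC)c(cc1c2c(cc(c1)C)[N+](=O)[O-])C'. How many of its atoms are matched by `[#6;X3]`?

10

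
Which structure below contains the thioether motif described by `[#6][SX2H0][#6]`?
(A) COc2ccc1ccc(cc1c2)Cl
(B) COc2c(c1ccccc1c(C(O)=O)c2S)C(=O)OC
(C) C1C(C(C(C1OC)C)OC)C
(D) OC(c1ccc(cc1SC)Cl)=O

[#6][SX2H0][#6] describes an aliphatic sulfur bridging two carbons with no H on the sulfur (a thioether).
(A) has a methoxy ether (-OCH3) but the bridging atom is O, not S.
(B) has a methoxy ether (-OCH3) but the bridging atom is O, not S.
(C) has a methoxy ether (-OCH3) but the bridging atom is O, not S.
(D) contains a methylthio ether (-SCH3), which satisfies every atom and bond constraint.
So the answer is (D).

D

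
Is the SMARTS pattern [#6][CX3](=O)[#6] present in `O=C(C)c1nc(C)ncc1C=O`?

Yes

The pattern [#6][CX3](=O)[#6] describes a carbonyl carbon (no H) flanked by two carbons — a ketone.
The molecule carries an acetyl/ketone group (-C(=O)CH3), whose atoms satisfy every constraint of the query, so the pattern matches.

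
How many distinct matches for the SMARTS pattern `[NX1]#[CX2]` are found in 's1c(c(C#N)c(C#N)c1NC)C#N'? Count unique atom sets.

[NX1]#[CX2] is the SMARTS for a nitrile: a nitrogen triple-bonded to a two-connected carbon.
The molecule carries 3 separate instances of a nitrile (-C#N) meeting every constraint; each maps to a distinct set of atoms, giving 3 matches.

3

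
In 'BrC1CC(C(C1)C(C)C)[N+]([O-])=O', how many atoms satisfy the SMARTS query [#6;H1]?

4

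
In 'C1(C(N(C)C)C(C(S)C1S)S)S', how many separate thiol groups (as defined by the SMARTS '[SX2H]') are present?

4

[SX2H] is the SMARTS for a thiol: an aliphatic sulfur with two connections, one being H.
The molecule carries 4 separate instances of a thiol (-SH) meeting every constraint; each maps to a distinct set of atoms, giving 4 matches.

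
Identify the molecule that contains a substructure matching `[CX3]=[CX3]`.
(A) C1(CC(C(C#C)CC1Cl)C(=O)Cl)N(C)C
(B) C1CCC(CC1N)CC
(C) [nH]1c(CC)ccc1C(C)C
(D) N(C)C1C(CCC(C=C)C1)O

[CX3]=[CX3] describes a non-aromatic C=C double bond between two sp2 carbons (an alkene).
(A) has an ethynyl group (-C#CH) but the C-C bond is a triple bond, not a double bond.
(B) has an ethyl group (-CH2CH3) but its C-C bond is a single bond between CX4 carbons, not CX3=CX3.
(C) has an ethyl group (-CH2CH3) but its C-C bond is a single bond between CX4 carbons, not CX3=CX3.
(D) contains a vinyl group (-CH=CH2), which satisfies every atom and bond constraint.
So the answer is (D).

D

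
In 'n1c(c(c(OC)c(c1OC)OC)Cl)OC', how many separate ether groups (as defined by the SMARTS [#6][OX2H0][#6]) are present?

4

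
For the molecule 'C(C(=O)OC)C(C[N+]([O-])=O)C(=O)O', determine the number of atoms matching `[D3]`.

4

The query [D3] means: atom with exactly three heavy-atom neighbours.
Check the 13 heavy atoms by environment: 2× C (D2) → no; 3× C (D3) → match; 4× O (D1) → no; 1× N (charge +1, D3) → match; 1× O (charge -1, D1) → no; 1× O (D2) → no; 1× C (D1) → no.
Summing the matching environments: 3 + 1 = 4 matching atoms.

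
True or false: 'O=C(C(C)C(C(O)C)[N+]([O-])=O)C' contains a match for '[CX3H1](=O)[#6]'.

False

The pattern [CX3H1](=O)[#6] describes an sp2 carbon with one H, double-bonded to O and single-bonded to carbon — an aldehyde.
The closest candidate here is an acetyl/ketone group (-C(=O)CH3), but the carbonyl carbon has H0 (two carbon neighbours), not H1. No other fragment satisfies the full query, so there is no match.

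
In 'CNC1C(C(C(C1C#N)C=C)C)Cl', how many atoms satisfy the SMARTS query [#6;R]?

5

The query [#6;R] means: carbon that is part of a ring.
Check the 13 heavy atoms by environment: 5× C (in 5-ring) → match; 2× N (acyclic) → no; 5× C (acyclic) → no; 1× Cl (acyclic) → no.
That gives 5 matching atoms.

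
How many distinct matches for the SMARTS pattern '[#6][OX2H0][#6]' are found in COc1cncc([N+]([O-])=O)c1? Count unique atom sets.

[#6][OX2H0][#6] is the SMARTS for an ether: an aliphatic oxygen bridging two carbons with no H on the oxygen.
Exactly one fragment in the molecule meets all constraints, giving 1 match.

1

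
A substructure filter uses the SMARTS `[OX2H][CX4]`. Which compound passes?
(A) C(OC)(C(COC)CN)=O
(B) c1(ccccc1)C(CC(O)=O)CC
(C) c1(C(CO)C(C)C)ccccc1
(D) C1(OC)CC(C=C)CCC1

[OX2H][CX4] describes a hydroxyl oxygen bound to an sp3 (X4) carbon (an aliphatic alcohol).
(A) has a methoxy ether (-OCH3) but the oxygen has H0 (ether), not H1.
(B) has a carboxylic acid group (-C(=O)OH) but the -OH is on a CX3 carbonyl carbon, not a CX4 carbon.
(C) contains a hydroxyl group (-OH), which satisfies every atom and bond constraint.
(D) has a methoxy ether (-OCH3) but the oxygen has H0 (ether), not H1.
So the answer is (C).

C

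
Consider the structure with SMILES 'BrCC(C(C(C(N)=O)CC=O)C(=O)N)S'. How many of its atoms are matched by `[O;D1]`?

The query [O;D1] means: aliphatic oxygen bonded to exactly one heavy atom.
Check the 15 heavy atoms by environment: 3× C (D2) → no; 5× C (D3) → no; 3× O (D1) → match; 2× N (D1) → no; 1× S (D1) → no; 1× Br (D1) → no.
That gives 3 matching atoms.

3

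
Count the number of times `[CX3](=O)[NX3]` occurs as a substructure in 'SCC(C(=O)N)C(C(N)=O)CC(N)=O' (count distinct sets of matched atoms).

3

[CX3](=O)[NX3] is the SMARTS for an amide: a carbonyl carbon bonded to a trivalent nitrogen.
The molecule carries 3 separate instances of a primary amide (-C(=O)NH2) meeting every constraint; each maps to a distinct set of atoms, giving 3 matches.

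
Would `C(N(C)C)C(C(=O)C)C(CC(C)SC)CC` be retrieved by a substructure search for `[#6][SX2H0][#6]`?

Yes

The pattern [#6][SX2H0][#6] describes an aliphatic sulfur bridging two carbons with no H on the sulfur — a thioether.
The molecule carries a methylthio ether (-SCH3), whose atoms satisfy every constraint of the query, so the pattern matches.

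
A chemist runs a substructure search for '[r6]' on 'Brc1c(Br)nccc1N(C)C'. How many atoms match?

Check the 11 heavy atoms by environment: 1× n (aromatic, in 6-ring) → match; 5× c (aromatic, in 6-ring) → match; 2× Br (acyclic) → no; 1× N (acyclic) → no; 2× C (acyclic) → no.
Summing the matching environments: 1 + 5 = 6 matching atoms.

6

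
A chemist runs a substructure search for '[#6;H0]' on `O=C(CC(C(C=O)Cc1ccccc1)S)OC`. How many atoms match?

2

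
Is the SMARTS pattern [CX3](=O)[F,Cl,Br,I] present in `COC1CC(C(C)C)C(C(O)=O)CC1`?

No

The pattern [CX3](=O)[F,Cl,Br,I] describes a carbonyl carbon bonded to a halogen — an acyl halide.
The closest candidate here is a carboxylic acid group (-C(=O)OH), but the carbonyl is bonded to -OH, not to a halogen. No other fragment satisfies the full query, so there is no match.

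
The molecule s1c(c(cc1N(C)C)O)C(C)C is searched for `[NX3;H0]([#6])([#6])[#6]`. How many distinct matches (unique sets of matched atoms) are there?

[NX3;H0]([#6])([#6])[#6] is the SMARTS for a tertiary amine: a trivalent nitrogen with no H, bonded to three carbons.
Exactly one fragment in the molecule meets all constraints, giving 1 match.

1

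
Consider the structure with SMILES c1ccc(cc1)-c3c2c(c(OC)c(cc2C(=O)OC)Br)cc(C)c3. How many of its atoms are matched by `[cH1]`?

The query [cH1] means: aromatic carbon bearing exactly one hydrogen.
Check the 24 heavy atoms by environment: 8× c (aromatic, H0) → no; 8× c (aromatic, H1) → match; 3× O (H0) → no; 3× C (H3) → no; 1× Br (H0) → no; 1× C (H0) → no.
That gives 8 matching atoms.

8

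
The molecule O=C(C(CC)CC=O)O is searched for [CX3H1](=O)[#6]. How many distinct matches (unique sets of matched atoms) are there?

1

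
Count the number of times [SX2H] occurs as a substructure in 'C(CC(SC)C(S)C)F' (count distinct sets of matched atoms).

[SX2H] is the SMARTS for a thiol: an aliphatic sulfur with two connections, one being H.
Exactly one fragment in the molecule meets all constraints, giving 1 match.

1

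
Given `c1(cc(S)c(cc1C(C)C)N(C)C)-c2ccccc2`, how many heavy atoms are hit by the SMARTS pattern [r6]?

12

The query [r6] means: r6 matches atoms in a six-membered ring.
Check the 19 heavy atoms by environment: 12× c (aromatic, in 6-ring) → match; 5× C (acyclic) → no; 1× N (acyclic) → no; 1× S (acyclic) → no.
That gives 12 matching atoms.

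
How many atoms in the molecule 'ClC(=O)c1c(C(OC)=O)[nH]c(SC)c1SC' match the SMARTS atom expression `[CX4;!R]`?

The query [CX4;!R] means: aliphatic carbon with four total connections, not in a ring.
Check the 16 heavy atoms by environment: 1× n (aromatic, X3, in 5-ring) → no; 4× c (aromatic, X3, in 5-ring) → no; 2× C (X3, acyclic) → no; 2× O (X1, acyclic) → no; 1× O (X2, acyclic) → no; 3× C (X4, acyclic) → match; 2× S (X2, acyclic) → no; 1× Cl (X1, acyclic) → no.
That gives 3 matching atoms.

3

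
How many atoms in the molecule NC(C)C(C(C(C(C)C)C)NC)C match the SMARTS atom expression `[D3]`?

Check the 13 heavy atoms by environment: 6× C (D1) → no; 5× C (D3) → match; 1× N (D2) → no; 1× N (D1) → no.
That gives 5 matching atoms.

5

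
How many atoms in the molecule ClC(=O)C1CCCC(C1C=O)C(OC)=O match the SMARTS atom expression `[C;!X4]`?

3

The query [C;!X4] means: aliphatic carbon that does not have four total connections.
Check the 15 heavy atoms by environment: 7× C (X4) → no; 3× C (X3) → match; 3× O (X1) → no; 1× Cl (X1) → no; 1× O (X2) → no.
That gives 3 matching atoms.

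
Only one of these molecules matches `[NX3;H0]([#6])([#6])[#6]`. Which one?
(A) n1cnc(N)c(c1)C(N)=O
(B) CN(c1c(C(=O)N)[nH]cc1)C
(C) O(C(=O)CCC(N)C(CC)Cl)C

B

[NX3;H0]([#6])([#6])[#6] describes a trivalent nitrogen with no H, bonded to three carbons (a tertiary amine).
(A) has a primary amino group (-NH2) but the nitrogen has H2, not H0 with three carbons.
(B) contains a dimethylamino group (-N(CH3)2), which satisfies every atom and bond constraint.
(C) has a primary amino group (-NH2) but the nitrogen has H2, not H0 with three carbons.
So the answer is (B).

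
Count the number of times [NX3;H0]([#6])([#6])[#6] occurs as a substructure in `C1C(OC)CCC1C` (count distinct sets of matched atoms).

0

[NX3;H0]([#6])([#6])[#6] is the SMARTS for a tertiary amine: a trivalent nitrogen with no H, bonded to three carbons.
No fragment in the molecule satisfies every constraint, giving 0 matches.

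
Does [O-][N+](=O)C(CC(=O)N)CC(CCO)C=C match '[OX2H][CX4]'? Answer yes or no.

The pattern [OX2H][CX4] describes a hydroxyl oxygen bound to an sp3 (X4) carbon — an aliphatic alcohol.
The molecule carries a hydroxyl group (-OH), whose atoms satisfy every constraint of the query, so the pattern matches.

Yes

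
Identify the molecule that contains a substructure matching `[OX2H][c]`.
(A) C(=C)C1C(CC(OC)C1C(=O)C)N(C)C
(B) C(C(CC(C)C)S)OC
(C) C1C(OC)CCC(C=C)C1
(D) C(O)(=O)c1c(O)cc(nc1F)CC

[OX2H][c] describes a hydroxyl oxygen attached to an aromatic carbon (a phenol).
(A) has a methoxy ether (-OCH3) but the oxygen has H0, not H1.
(B) has a methoxy ether (-OCH3) but the oxygen has H0, not H1.
(C) has a methoxy ether (-OCH3) but the oxygen has H0, not H1.
(D) contains a hydroxyl group (-OH), which satisfies every atom and bond constraint.
So the answer is (D).

D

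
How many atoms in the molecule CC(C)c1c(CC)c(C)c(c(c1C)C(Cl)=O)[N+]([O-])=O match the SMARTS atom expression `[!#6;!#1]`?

The query [!#6;!#1] means: not carbon and not hydrogen — any heteroatom.
Check the 19 heavy atoms by environment: 6× c (aromatic) → no; 8× C → no; 2× O → match; 1× Cl → match; 1× N (charge +1) → match; 1× O (charge -1) → match.
Summing the matching environments: 2 + 1 + 1 + 1 = 5 matching atoms.

5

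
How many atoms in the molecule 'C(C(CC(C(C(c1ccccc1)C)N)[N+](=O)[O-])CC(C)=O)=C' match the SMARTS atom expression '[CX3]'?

3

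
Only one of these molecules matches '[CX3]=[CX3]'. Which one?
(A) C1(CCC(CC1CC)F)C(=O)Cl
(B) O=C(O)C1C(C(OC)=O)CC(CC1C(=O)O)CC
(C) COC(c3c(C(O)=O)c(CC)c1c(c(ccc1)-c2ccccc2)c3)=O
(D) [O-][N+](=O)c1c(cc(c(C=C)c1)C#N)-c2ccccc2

D

[CX3]=[CX3] describes a non-aromatic C=C double bond between two sp2 carbons (an alkene).
(A) has an ethyl group (-CH2CH3) but its C-C bond is a single bond between CX4 carbons, not CX3=CX3.
(B) has an ethyl group (-CH2CH3) but its C-C bond is a single bond between CX4 carbons, not CX3=CX3.
(C) has an ethyl group (-CH2CH3) but its C-C bond is a single bond between CX4 carbons, not CX3=CX3.
(D) contains a vinyl group (-CH=CH2), which satisfies every atom and bond constraint.
So the answer is (D).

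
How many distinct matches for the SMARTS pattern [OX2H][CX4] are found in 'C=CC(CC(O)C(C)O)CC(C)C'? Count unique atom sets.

2

[OX2H][CX4] is the SMARTS for an aliphatic alcohol: a hydroxyl oxygen bound to an sp3 (X4) carbon.
The molecule carries 2 separate instances of a hydroxyl group (-OH) meeting every constraint; each maps to a distinct set of atoms, giving 2 matches.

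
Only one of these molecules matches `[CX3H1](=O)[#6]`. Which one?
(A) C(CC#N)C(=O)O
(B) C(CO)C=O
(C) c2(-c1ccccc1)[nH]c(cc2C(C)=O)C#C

B

[CX3H1](=O)[#6] describes an sp2 carbon with one H, double-bonded to O and single-bonded to carbon (an aldehyde).
(A) has a carboxylic acid group (-C(=O)OH) but the carbonyl carbon has H0 and is bonded to O, not H1.
(B) contains an aldehyde (-CHO), which satisfies every atom and bond constraint.
(C) has an acetyl/ketone group (-C(=O)CH3) but the carbonyl carbon has H0 (two carbon neighbours), not H1.
So the answer is (B).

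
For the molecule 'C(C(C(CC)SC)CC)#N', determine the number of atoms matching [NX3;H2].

Check the 10 heavy atoms by environment: 3× C (H3, X4) → no; 2× C (H2, X4) → no; 2× C (H1, X4) → no; 1× C (H0, X2) → no; 1× N (H0, X1) → no; 1× S (H0, X2) → no.
No environment satisfies the query, so 0 matching atoms.

0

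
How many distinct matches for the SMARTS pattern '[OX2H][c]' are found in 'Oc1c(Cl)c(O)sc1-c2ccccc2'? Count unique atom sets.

2

[OX2H][c] is the SMARTS for a phenol: a hydroxyl oxygen attached to an aromatic carbon.
The molecule carries 2 separate instances of a hydroxyl group (-OH) meeting every constraint; each maps to a distinct set of atoms, giving 2 matches.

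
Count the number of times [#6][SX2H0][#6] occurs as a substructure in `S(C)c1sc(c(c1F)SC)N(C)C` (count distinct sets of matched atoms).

2

[#6][SX2H0][#6] is the SMARTS for a thioether: an aliphatic sulfur bridging two carbons with no H on the sulfur.
The molecule carries 2 separate instances of a methylthio ether (-SCH3) meeting every constraint; each maps to a distinct set of atoms, giving 2 matches.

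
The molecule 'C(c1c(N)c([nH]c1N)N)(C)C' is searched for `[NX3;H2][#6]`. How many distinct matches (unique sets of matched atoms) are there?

[NX3;H2][#6] is the SMARTS for a primary amine: a trivalent nitrogen with two H attached to carbon.
The molecule carries 3 separate instances of a primary amino group (-NH2) meeting every constraint; each maps to a distinct set of atoms, giving 3 matches.

3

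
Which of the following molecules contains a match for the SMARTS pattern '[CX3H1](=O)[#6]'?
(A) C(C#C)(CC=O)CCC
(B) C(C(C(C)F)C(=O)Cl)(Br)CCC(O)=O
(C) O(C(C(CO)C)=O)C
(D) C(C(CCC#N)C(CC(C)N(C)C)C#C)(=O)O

A

[CX3H1](=O)[#6] describes an sp2 carbon with one H, double-bonded to O and single-bonded to carbon (an aldehyde).
(A) contains an aldehyde (-CHO), which satisfies every atom and bond constraint.
(B) has a carboxylic acid group (-C(=O)OH) but the carbonyl carbon has H0 and is bonded to O, not H1.
(C) has a methyl-ester group (-C(=O)OCH3) but the carbonyl carbon has H0, not H1.
(D) has a carboxylic acid group (-C(=O)OH) but the carbonyl carbon has H0 and is bonded to O, not H1.
So the answer is (A).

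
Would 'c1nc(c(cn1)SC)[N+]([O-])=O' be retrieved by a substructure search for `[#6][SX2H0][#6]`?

Yes

The pattern [#6][SX2H0][#6] describes an aliphatic sulfur bridging two carbons with no H on the sulfur — a thioether.
The molecule carries a methylthio ether (-SCH3), whose atoms satisfy every constraint of the query, so the pattern matches.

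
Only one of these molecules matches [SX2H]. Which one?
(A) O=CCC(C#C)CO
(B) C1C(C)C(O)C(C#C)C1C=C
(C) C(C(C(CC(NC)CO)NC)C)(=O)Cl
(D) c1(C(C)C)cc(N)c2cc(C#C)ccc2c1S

[SX2H] describes an aliphatic sulfur with two connections, one being H (a thiol).
(A) has a hydroxyl group (-OH) but it is an -OH, not an -SH.
(B) has a hydroxyl group (-OH) but it is an -OH, not an -SH.
(C) has a hydroxyl group (-OH) but it is an -OH, not an -SH.
(D) contains a thiol (-SH), which satisfies every atom and bond constraint.
So the answer is (D).

D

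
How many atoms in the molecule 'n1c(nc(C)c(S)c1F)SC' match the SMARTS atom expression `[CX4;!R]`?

The query [CX4;!R] means: aliphatic carbon with four total connections, not in a ring.
Check the 11 heavy atoms by environment: 2× n (aromatic, X2, in 6-ring) → no; 4× c (aromatic, X3, in 6-ring) → no; 2× S (X2, acyclic) → no; 2× C (X4, acyclic) → match; 1× F (X1, acyclic) → no.
That gives 2 matching atoms.

2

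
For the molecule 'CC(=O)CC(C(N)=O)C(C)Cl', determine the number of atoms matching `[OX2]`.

The query [OX2] means: aliphatic oxygen with two total connections — ether, hydroxyl, or ester single-bond O.
Check the 11 heavy atoms by environment: 5× C (X4) → no; 1× Cl (X1) → no; 2× C (X3) → no; 2× O (X1) → no; 1× N (X3) → no.
No environment satisfies the query, so 0 matching atoms.

0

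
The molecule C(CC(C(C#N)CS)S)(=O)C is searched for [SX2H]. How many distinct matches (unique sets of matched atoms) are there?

[SX2H] is the SMARTS for a thiol: an aliphatic sulfur with two connections, one being H.
The molecule carries 2 separate instances of a thiol (-SH) meeting every constraint; each maps to a distinct set of atoms, giving 2 matches.

2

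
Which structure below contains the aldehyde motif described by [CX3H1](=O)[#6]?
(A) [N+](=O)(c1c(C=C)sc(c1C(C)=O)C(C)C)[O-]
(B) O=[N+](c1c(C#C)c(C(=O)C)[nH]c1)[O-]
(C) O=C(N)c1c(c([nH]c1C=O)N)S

[CX3H1](=O)[#6] describes an sp2 carbon with one H, double-bonded to O and single-bonded to carbon (an aldehyde).
(A) has an acetyl/ketone group (-C(=O)CH3) but the carbonyl carbon has H0 (two carbon neighbours), not H1.
(B) has an acetyl/ketone group (-C(=O)CH3) but the carbonyl carbon has H0 (two carbon neighbours), not H1.
(C) contains an aldehyde (-CHO), which satisfies every atom and bond constraint.
So the answer is (C).

C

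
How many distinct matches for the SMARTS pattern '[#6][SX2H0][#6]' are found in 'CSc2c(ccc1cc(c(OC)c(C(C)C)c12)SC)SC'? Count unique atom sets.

3

[#6][SX2H0][#6] is the SMARTS for a thioether: an aliphatic sulfur bridging two carbons with no H on the sulfur.
The molecule carries 3 separate instances of a methylthio ether (-SCH3) meeting every constraint; each maps to a distinct set of atoms, giving 3 matches.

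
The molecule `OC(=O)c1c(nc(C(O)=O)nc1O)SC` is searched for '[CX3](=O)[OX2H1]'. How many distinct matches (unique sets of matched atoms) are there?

[CX3](=O)[OX2H1] is the SMARTS for a carboxylic acid: an sp2 carbon double-bonded to O and single-bonded to an -OH oxygen.
The molecule carries 2 separate instances of a carboxylic acid group (-C(=O)OH) meeting every constraint; each maps to a distinct set of atoms, giving 2 matches.

2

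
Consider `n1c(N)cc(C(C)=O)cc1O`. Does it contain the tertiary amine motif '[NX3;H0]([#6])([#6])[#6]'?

No

The pattern [NX3;H0]([#6])([#6])[#6] describes a trivalent nitrogen with no H, bonded to three carbons — a tertiary amine.
The closest candidate here is a primary amino group (-NH2), but the nitrogen has H2, not H0 with three carbons. No other fragment satisfies the full query, so there is no match.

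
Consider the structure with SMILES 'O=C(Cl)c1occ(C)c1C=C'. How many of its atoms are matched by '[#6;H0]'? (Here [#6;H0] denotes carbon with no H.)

4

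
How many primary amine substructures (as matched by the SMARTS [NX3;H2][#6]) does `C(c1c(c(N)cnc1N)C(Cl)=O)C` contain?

[NX3;H2][#6] is the SMARTS for a primary amine: a trivalent nitrogen with two H attached to carbon.
The molecule carries 2 separate instances of a primary amino group (-NH2) meeting every constraint; each maps to a distinct set of atoms, giving 2 matches.

2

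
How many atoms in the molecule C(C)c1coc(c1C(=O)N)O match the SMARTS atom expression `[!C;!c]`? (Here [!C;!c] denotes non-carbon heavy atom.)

Check the 11 heavy atoms by environment: 1× o (aromatic) → match; 4× c (aromatic) → no; 2× O → match; 3× C → no; 1× N → match.
Summing the matching environments: 1 + 2 + 1 = 4 matching atoms.

4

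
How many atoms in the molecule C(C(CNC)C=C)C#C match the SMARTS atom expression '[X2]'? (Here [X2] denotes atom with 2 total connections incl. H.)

2

The query [X2] means: any atom with exactly two total connections (bonds + H).
Check the 9 heavy atoms by environment: 4× C (X4) → no; 1× N (X3) → no; 2× C (X3) → no; 2× C (X2) → match.
That gives 2 matching atoms.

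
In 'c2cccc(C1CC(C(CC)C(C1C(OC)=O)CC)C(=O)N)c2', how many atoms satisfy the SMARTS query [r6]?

The query [r6] means: r6 matches atoms in a six-membered ring.
Check the 23 heavy atoms by environment: 6× C (in 6-ring) → match; 7× C (acyclic) → no; 3× O (acyclic) → no; 1× N (acyclic) → no; 6× c (aromatic, in 6-ring) → match.
Summing the matching environments: 6 + 6 = 12 matching atoms.

12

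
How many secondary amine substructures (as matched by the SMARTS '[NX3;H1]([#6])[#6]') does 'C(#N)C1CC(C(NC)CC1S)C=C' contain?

[NX3;H1]([#6])[#6] is the SMARTS for a secondary amine: a trivalent nitrogen with one H, bonded to two carbons.
Exactly one fragment in the molecule meets all constraints, giving 1 match.

1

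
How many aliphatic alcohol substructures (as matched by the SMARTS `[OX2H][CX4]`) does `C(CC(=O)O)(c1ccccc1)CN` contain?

0

[OX2H][CX4] is the SMARTS for an aliphatic alcohol: a hydroxyl oxygen bound to an sp3 (X4) carbon.
The molecule has a carboxylic acid group (-C(=O)OH), but the -OH is on a CX3 carbonyl carbon, not a CX4 carbon; nothing else fits, so there are 0 matches.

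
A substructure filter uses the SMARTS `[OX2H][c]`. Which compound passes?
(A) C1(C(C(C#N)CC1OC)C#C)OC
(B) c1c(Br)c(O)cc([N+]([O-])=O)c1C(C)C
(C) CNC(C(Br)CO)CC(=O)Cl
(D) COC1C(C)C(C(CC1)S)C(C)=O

[OX2H][c] describes a hydroxyl oxygen attached to an aromatic carbon (a phenol).
(A) has a methoxy ether (-OCH3) but the oxygen has H0, not H1.
(B) contains a hydroxyl group (-OH), which satisfies every atom and bond constraint.
(C) has a hydroxyl group (-OH) but the -OH is on an aliphatic carbon, not an aromatic c.
(D) has a methoxy ether (-OCH3) but the oxygen has H0, not H1.
So the answer is (B).

B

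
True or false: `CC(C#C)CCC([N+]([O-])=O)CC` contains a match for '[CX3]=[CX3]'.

False

The pattern [CX3]=[CX3] describes a non-aromatic C=C double bond between two sp2 carbons — an alkene.
The closest candidate here is an ethynyl group (-C#CH), but the C-C bond is a triple bond, not a double bond. No other fragment satisfies the full query, so there is no match.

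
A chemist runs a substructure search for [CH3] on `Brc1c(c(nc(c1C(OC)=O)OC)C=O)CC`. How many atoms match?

The query [CH3] means: aliphatic carbon with exactly three hydrogens.
Check the 17 heavy atoms by environment: 1× n (aromatic, H0) → no; 5× c (aromatic, H0) → no; 1× C (H0) → no; 4× O (H0) → no; 3× C (H3) → match; 1× C (H2) → no; 1× C (H1) → no; 1× Br (H0) → no.
That gives 3 matching atoms.

3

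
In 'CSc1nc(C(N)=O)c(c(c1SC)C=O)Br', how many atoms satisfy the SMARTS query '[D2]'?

4

Check the 16 heavy atoms by environment: 1× n (aromatic, D2) → match; 5× c (aromatic, D3) → no; 2× S (D2) → match; 2× C (D1) → no; 1× C (D3) → no; 2× O (D1) → no; 1× N (D1) → no; 1× Br (D1) → no; 1× C (D2) → match.
Summing the matching environments: 1 + 2 + 1 = 4 matching atoms.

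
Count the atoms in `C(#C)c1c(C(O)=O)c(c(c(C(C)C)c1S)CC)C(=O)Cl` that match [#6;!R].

9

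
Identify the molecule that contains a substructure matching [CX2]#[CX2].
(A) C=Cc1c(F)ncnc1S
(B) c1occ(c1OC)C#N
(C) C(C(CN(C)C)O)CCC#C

C

[CX2]#[CX2] describes a carbon-carbon triple bond (an alkyne).
(A) has a vinyl group (-CH=CH2) but the C=C is a double bond; both carbons are CX3, not CX2.
(B) has a nitrile (-C#N) but the triple bond is C#N, not C#C.
(C) contains an ethynyl group (-C#CH), which satisfies every atom and bond constraint.
So the answer is (C).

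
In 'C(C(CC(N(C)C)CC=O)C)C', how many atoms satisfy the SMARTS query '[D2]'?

The query [D2] means: atom with exactly two heavy-atom neighbours.
Check the 12 heavy atoms by environment: 4× C (D2) → match; 2× C (D3) → no; 4× C (D1) → no; 1× O (D1) → no; 1× N (D3) → no.
That gives 4 matching atoms.

4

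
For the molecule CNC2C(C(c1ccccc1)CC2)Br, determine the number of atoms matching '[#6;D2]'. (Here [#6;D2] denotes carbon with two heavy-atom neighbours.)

Check the 14 heavy atoms by environment: 3× C (D3) → no; 2× C (D2) → match; 1× Br (D1) → no; 1× c (aromatic, D3) → no; 5× c (aromatic, D2) → match; 1× N (D2) → no; 1× C (D1) → no.
Summing the matching environments: 2 + 5 = 7 matching atoms.

7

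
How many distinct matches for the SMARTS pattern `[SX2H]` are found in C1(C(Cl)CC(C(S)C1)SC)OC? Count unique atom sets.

[SX2H] is the SMARTS for a thiol: an aliphatic sulfur with two connections, one being H.
Exactly one fragment in the molecule meets all constraints, giving 1 match.

1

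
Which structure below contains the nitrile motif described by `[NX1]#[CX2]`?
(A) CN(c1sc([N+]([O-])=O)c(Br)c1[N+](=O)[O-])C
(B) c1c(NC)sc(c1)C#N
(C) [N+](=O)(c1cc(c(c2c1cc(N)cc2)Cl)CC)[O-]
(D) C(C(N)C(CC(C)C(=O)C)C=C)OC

B

[NX1]#[CX2] describes a nitrogen triple-bonded to a two-connected carbon (a nitrile).
(A) has a nitro group (-[N+](=O)[O-]) but there is no C#N triple bond.
(B) contains a nitrile (-C#N), which satisfies every atom and bond constraint.
(C) has a primary amino group (-NH2) but the nitrogen is NX3 (three connections), not NX1 triple-bonded.
(D) has a primary amino group (-NH2) but the nitrogen is NX3 (three connections), not NX1 triple-bonded.
So the answer is (B).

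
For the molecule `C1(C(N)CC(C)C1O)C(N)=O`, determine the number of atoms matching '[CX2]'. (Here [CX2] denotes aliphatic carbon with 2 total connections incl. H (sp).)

0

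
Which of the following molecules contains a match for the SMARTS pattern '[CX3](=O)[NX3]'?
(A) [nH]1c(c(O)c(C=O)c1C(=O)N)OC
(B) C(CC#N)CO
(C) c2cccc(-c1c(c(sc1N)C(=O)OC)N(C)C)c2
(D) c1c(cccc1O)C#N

A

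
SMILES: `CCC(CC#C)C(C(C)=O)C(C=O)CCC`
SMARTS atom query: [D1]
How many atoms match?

The query [D1] means: atom with exactly one heavy-atom neighbour (degree 1).
Check the 16 heavy atoms by environment: 6× C (D2) → no; 4× C (D3) → no; 4× C (D1) → match; 2× O (D1) → match.
Summing the matching environments: 4 + 2 = 6 matching atoms.

6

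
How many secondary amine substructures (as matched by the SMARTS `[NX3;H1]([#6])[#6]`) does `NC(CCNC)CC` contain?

1

[NX3;H1]([#6])[#6] is the SMARTS for a secondary amine: a trivalent nitrogen with one H, bonded to two carbons.
Exactly one fragment in the molecule meets all constraints, giving 1 match.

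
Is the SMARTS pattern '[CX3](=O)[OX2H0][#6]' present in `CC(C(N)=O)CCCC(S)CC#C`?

No

The pattern [CX3](=O)[OX2H0][#6] describes a carbonyl carbon bonded to an oxygen that is itself bonded to carbon (no H on that O) — an ester.
The closest candidate here is a primary amide (-C(=O)NH2), but the carbonyl is bonded to N, not to an O-C linkage. No other fragment satisfies the full query, so there is no match.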